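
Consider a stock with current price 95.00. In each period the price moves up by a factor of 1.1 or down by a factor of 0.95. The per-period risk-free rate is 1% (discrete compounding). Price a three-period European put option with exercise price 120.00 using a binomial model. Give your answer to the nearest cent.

21.87

Risk-neutral probability p = (1 + 0.01 − 0.95)/(1.1 − 0.95) = 0.0600/0.1500 = 0.4000
Terminal stock prices: S_uuu = 126.4, S_uud = 109.2, S_udd = 94.31, S_ddd = 81.45
Terminal payoffs (K − S): max(-6.445, 0) = 0, max(10.8, 0) = 10.8, max(25.69, 0) = 25.69, max(38.55, 0) = 38.55
Node uu (S = 115): V_uu = 1/1.01·[0.4000·0.0000 + 0.6000·10.7975] = 6.4144
Node ud (S = 99.28): V_ud = 1/1.01·[0.4000·10.7975 + 0.6000·25.6887] = 19.5369
Node dd (S = 85.74): V_dd = 1/1.01·[0.4000·25.6887 + 0.6000·38.5494] = 33.0744
Node u (S = 104.5): V_u = 1/1.01·[0.4000·6.4144 + 0.6000·19.5369] = 14.1464
Node d (S = 90.25): V_d = 1/1.01·[0.4000·19.5369 + 0.6000·33.0744] = 27.3855
Node 0 (S = 95): V_0 = 1/1.01·[0.4000·14.1464 + 0.6000·27.3855] = 21.8712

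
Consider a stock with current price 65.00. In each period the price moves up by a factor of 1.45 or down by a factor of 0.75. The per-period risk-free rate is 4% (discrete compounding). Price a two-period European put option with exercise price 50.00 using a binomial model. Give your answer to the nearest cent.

Risk-neutral probability p = (1 + 0.04 − 0.75)/(1.45 − 0.75) = 0.2900/0.7000 = 0.4143
Terminal stock prices: S_uu = 136.7, S_ud = 70.69, S_dd = 36.56
Terminal payoffs (K − S): max(-86.66, 0) = 0, max(-20.69, 0) = 0, max(13.44, 0) = 13.44
Node u (S = 94.25): V_u = 1/1.04·[0.4143·0.0000 + 0.5857·0.0000] = 0.0000
Node d (S = 48.75): V_d = 1/1.04·[0.4143·0.0000 + 0.5857·13.4375] = 7.5678
Node 0 (S = 65): V_0 = 1/1.04·[0.4143·0.0000 + 0.5857·7.5678] = 4.2621

4.26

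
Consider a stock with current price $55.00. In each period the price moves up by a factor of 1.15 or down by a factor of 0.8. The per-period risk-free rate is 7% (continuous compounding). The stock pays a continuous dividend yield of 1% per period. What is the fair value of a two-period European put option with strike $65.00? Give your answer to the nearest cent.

$6.36

Per-period risk-free factor R = e^0.07 = 1.0725; dividend-adjusted growth = e^(0.07−0.01) = 1.0618.
Risk-neutral probability p = (1.0618 − 0.8)/(1.15 − 0.8) = 0.2618/0.3500 = 0.7481
Terminal stock prices: S_uu = 72.74, S_ud = 50.6, S_dd = 35.2
Terminal payoffs (K − S): max(-7.737, 0) = 0, max(14.4, 0) = 14.4, max(29.8, 0) = 29.8
Node u (S = 63.25): V_u = e^(−0.07)·[0.7481·0.0000 + 0.2519·14.4000] = 3.3821
Node d (S = 44): V_d = e^(−0.07)·[0.7481·14.4000 + 0.2519·29.8000] = 17.0434
Node 0 (S = 55): V_0 = e^(−0.07)·[0.7481·3.3821 + 0.2519·17.0434] = 6.3620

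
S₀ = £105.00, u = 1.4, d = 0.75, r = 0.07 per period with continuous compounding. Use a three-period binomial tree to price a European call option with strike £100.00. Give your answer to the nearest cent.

£35.02

Risk-neutral probability p = (e^0.07 − 0.75)/(1.4 − 0.75) = 0.3225/0.6500 = 0.4962
Terminal stock prices: S_uuu = 288.1, S_uud = 154.3, S_udd = 82.69, S_ddd = 44.3
Terminal payoffs (S − K): max(188.1, 0) = 188.1, max(54.35, 0) = 54.35, max(-17.31, 0) = 0, max(-55.7, 0) = 0
Node uu (S = 205.8): V_uu = e^(−0.07)·[0.4962·188.1200 + 0.5038·54.3500] = 112.5606
Node ud (S = 110.2): V_ud = e^(−0.07)·[0.4962·54.3500 + 0.5038·0.0000] = 25.1435
Node dd (S = 59.06): V_dd = e^(−0.07)·[0.4962·0.0000 + 0.5038·0.0000] = 0.0000
Node u (S = 147): V_u = e^(−0.07)·[0.4962·112.5606 + 0.5038·25.1435] = 63.8848
Node d (S = 78.75): V_d = e^(−0.07)·[0.4962·25.1435 + 0.5038·0.0000] = 11.6320
Node 0 (S = 105): V_0 = e^(−0.07)·[0.4962·63.8848 + 0.5038·11.6320] = 35.0189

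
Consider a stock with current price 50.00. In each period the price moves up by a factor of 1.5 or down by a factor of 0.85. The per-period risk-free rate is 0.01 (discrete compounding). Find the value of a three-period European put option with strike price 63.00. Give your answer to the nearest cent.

Risk-neutral probability p = (1 + 0.01 − 0.85)/(1.5 − 0.85) = 0.1600/0.6500 = 0.2462
Terminal stock prices: S_uuu = 168.8, S_uud = 95.62, S_udd = 54.19, S_ddd = 30.71
Terminal payoffs (K − S): max(-105.8, 0) = 0, max(-32.62, 0) = 0, max(8.813, 0) = 8.813, max(32.29, 0) = 32.29
Node uu (S = 112.5): V_uu = 1/1.01·[0.2462·0.0000 + 0.7538·0.0000] = 0.0000
Node ud (S = 63.75): V_ud = 1/1.01·[0.2462·0.0000 + 0.7538·8.8125] = 6.5775
Node dd (S = 36.12): V_dd = 1/1.01·[0.2462·8.8125 + 0.7538·32.2938] = 26.2512
Node u (S = 75): V_u = 1/1.01·[0.2462·0.0000 + 0.7538·6.5775] = 4.9093
Node d (S = 42.5): V_d = 1/1.01·[0.2462·6.5775 + 0.7538·26.2512] = 21.1965
Node 0 (S = 50): V_0 = 1/1.01·[0.2462·4.9093 + 0.7538·21.1965] = 17.0172

17.02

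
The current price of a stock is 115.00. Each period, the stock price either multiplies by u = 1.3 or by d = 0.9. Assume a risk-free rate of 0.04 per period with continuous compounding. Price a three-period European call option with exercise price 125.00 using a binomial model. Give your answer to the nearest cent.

Risk-neutral probability p = (e^0.04 − 0.9)/(1.3 − 0.9) = 0.1408/0.4000 = 0.3520
Terminal stock prices: S_uuu = 252.7, S_uud = 174.9, S_udd = 121.1, S_ddd = 83.84
Terminal payoffs (S − K): max(127.7, 0) = 127.7, max(49.92, 0) = 49.92, max(-3.905, 0) = 0, max(-41.16, 0) = 0
Node uu (S = 194.4): V_uu = e^(−0.04)·[0.3520·127.6550 + 0.6480·49.9150] = 74.2513
Node ud (S = 134.6): V_ud = e^(−0.04)·[0.3520·49.9150 + 0.6480·0.0000] = 16.8824
Node dd (S = 93.15): V_dd = e^(−0.04)·[0.3520·0.0000 + 0.6480·0.0000] = 0.0000
Node u (S = 149.5): V_u = e^(−0.04)·[0.3520·74.2513 + 0.6480·16.8824] = 35.6240
Node d (S = 103.5): V_d = e^(−0.04)·[0.3520·16.8824 + 0.6480·0.0000] = 5.7100
Node 0 (S = 115): V_0 = e^(−0.04)·[0.3520·35.6240 + 0.6480·5.7100] = 15.6038

15.60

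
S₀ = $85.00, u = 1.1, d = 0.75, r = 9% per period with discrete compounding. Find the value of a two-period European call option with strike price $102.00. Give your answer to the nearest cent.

$0.68

Risk-neutral probability p = (1 + 0.09 − 0.75)/(1.1 − 0.75) = 0.3400/0.3500 = 0.9714
Terminal stock prices: S_uu = 102.9, S_ud = 70.13, S_dd = 47.81
Terminal payoffs (S − K): max(0.85, 0) = 0.85, max(-31.87, 0) = 0, max(-54.19, 0) = 0
Node u (S = 93.5): V_u = 1/1.09·[0.9714·0.8500 + 0.0286·0.0000] = 0.7575
Node d (S = 63.75): V_d = 1/1.09·[0.9714·0.0000 + 0.0286·0.0000] = 0.0000
Node 0 (S = 85): V_0 = 1/1.09·[0.9714·0.7575 + 0.0286·0.0000] = 0.6751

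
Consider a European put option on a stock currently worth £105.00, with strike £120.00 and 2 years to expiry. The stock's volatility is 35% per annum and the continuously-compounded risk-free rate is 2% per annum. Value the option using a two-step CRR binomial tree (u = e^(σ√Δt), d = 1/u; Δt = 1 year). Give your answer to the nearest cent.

£27.43

CRR parameters: u = e^(σ√Δt) = e^(0.35·√1) = 1.4191, d = 1/u = 0.7047
Per-period rate: rΔt = 0.02·1 = 0.02, so R = e^0.02 = 1.0202
Risk-neutral probability p = (e^0.02 − 0.7047)/(1.4191 − 0.7047) = 0.3155/0.7144 = 0.4417
Terminal stock prices: S_uu = 211.4, S_ud = 105, S_dd = 52.14
Terminal payoffs (K − S): max(-91.44, 0) = 0, max(15, 0) = 15, max(67.86, 0) = 67.86
Node u (S = 149): V_u = e^(−0.02)·[0.4417·0.0000 + 0.5583·15.0000] = 8.2093
Node d (S = 73.99): V_d = e^(−0.02)·[0.4417·15.0000 + 0.5583·67.8585] = 43.6316
Node 0 (S = 105): V_0 = e^(−0.02)·[0.4417·8.2093 + 0.5583·43.6316] = 27.4328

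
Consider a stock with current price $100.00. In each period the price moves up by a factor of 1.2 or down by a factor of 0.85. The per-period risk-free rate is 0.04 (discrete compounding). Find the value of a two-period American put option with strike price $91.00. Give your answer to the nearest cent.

$3.62

Risk-neutral probability p = (1 + 0.04 − 0.85)/(1.2 − 0.85) = 0.1900/0.3500 = 0.5429
Terminal stock prices: S_uu = 144, S_ud = 102, S_dd = 72.25
Terminal payoffs (K − S): max(-53, 0) = 0, max(-11, 0) = 0, max(18.75, 0) = 18.75
Node u (S = 120): continuation = 1/1.04·[0.5429·0.0000 + 0.4571·0.0000] = 0.0000; exercise value = 0.0000 ≤ continuation, so V_u = 0.0000
Node d (S = 85): continuation = 1/1.04·[0.5429·0.0000 + 0.4571·18.7500] = 8.2418; exercise value = 6.0000 ≤ continuation, so V_d = 8.2418
Node 0 (S = 100): continuation = 1/1.04·[0.5429·0.0000 + 0.4571·8.2418] = 3.6228; exercise value = 0.0000 ≤ continuation, so V_0 = 3.6228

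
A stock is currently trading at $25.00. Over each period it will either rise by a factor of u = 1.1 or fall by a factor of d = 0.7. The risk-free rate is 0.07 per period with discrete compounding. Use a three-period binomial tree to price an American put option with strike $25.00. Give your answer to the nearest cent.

Risk-neutral probability p = (1 + 0.07 − 0.7)/(1.1 − 0.7) = 0.3700/0.4000 = 0.9250
Terminal stock prices: S_uuu = 33.28, S_uud = 21.18, S_udd = 13.47, S_ddd = 8.575
Terminal payoffs (K − S): max(-8.275, 0) = 0, max(3.825, 0) = 3.825, max(11.53, 0) = 11.53, max(16.43, 0) = 16.43
Node uu (S = 30.25): continuation = 1/1.07·[0.9250·0.0000 + 0.0750·3.8250] = 0.2681; exercise value = 0.0000 ≤ continuation, so V_uu = 0.2681
Node ud (S = 19.25): continuation = 1/1.07·[0.9250·3.8250 + 0.0750·11.5250] = 4.1145; exercise value = 5.7500 > continuation, so V_ud = 5.7500 (exercise)
Node dd (S = 12.25): continuation = 1/1.07·[0.9250·11.5250 + 0.0750·16.4250] = 11.1145; exercise value = 12.7500 > continuation, so V_dd = 12.7500 (exercise)
Node u (S = 27.5): continuation = 1/1.07·[0.9250·0.2681 + 0.0750·5.7500] = 0.6348; exercise value = 0.0000 ≤ continuation, so V_u = 0.6348
Node d (S = 17.5): continuation = 1/1.07·[0.9250·5.7500 + 0.0750·12.7500] = 5.8645; exercise value = 7.5000 > continuation, so V_d = 7.5000 (exercise)
Node 0 (S = 25): continuation = 1/1.07·[0.9250·0.6348 + 0.0750·7.5000] = 1.0745; exercise value = 0.0000 ≤ continuation, so V_0 = 1.0745

$1.07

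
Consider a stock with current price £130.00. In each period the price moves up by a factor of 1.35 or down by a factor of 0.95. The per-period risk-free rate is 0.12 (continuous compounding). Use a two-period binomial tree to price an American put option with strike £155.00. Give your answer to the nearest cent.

£25.00

Risk-neutral probability p = (e^0.12 − 0.95)/(1.35 − 0.95) = 0.1775/0.4000 = 0.4437
Terminal stock prices: S_uu = 236.9, S_ud = 166.7, S_dd = 117.3
Terminal payoffs (K − S): max(-81.93, 0) = 0, max(-11.72, 0) = 0, max(37.67, 0) = 37.67
Node u (S = 175.5): continuation = e^(−0.12)·[0.4437·0.0000 + 0.5563·0.0000] = 0.0000; exercise value = 0.0000 ≤ continuation, so V_u = 0.0000
Node d (S = 123.5): continuation = e^(−0.12)·[0.4437·0.0000 + 0.5563·37.6750] = 18.5872; exercise value = 31.5000 > continuation, so V_d = 31.5000 (exercise)
Node 0 (S = 130): continuation = e^(−0.12)·[0.4437·0.0000 + 0.5563·31.5000] = 15.5407; exercise value = 25.0000 > continuation, so V_0 = 25.0000 (exercise)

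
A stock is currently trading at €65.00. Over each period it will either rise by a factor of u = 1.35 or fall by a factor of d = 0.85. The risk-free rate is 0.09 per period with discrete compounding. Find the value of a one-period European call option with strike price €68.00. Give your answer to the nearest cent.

Risk-neutral probability p = (1 + 0.09 − 0.85)/(1.35 − 0.85) = 0.2400/0.5000 = 0.4800
Terminal stock prices: S_u = 87.75, S_d = 55.25
Terminal payoffs (S − K): max(19.75, 0) = 19.75, max(-12.75, 0) = 0
Node 0 (S = 65): V_0 = 1/1.09·[0.4800·19.7500 + 0.5200·0.0000] = 8.6972

€8.70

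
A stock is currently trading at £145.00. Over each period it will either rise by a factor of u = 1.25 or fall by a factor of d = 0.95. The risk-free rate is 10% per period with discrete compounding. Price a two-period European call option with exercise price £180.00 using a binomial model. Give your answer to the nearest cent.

Risk-neutral probability p = (1 + 0.1 − 0.95)/(1.25 − 0.95) = 0.1500/0.3000 = 0.5000
Terminal stock prices: S_uu = 226.6, S_ud = 172.2, S_dd = 130.9
Terminal payoffs (S − K): max(46.56, 0) = 46.56, max(-7.812, 0) = 0, max(-49.14, 0) = 0
Node u (S = 181.2): V_u = 1/1.1·[0.5000·46.5625 + 0.5000·0.0000] = 21.1648
Node d (S = 137.8): V_d = 1/1.1·[0.5000·0.0000 + 0.5000·0.0000] = 0.0000
Node 0 (S = 145): V_0 = 1/1.1·[0.5000·21.1648 + 0.5000·0.0000] = 9.6204

£9.62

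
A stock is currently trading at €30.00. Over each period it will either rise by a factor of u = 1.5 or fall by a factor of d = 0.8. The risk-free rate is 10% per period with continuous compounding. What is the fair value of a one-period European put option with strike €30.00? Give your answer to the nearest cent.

€3.06

Risk-neutral probability p = (e^0.1 − 0.8)/(1.5 − 0.8) = 0.3052/0.7000 = 0.4360
Terminal stock prices: S_u = 45, S_d = 24
Terminal payoffs (K − S): max(-15, 0) = 0, max(6, 0) = 6
Node 0 (S = 30): V_0 = e^(−0.1)·[0.4360·0.0000 + 0.5640·6.0000] = 3.0622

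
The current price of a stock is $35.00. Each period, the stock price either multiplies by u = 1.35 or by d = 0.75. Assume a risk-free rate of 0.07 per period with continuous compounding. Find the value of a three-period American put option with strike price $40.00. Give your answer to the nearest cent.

Risk-neutral probability p = (e^0.07 − 0.75)/(1.35 − 0.75) = 0.3225/0.6000 = 0.5375
Terminal stock prices: S_uuu = 86.11, S_uud = 47.84, S_udd = 26.58, S_ddd = 14.77
Terminal payoffs (K − S): max(-46.11, 0) = 0, max(-7.841, 0) = 0, max(13.42, 0) = 13.42, max(25.23, 0) = 25.23
Node uu (S = 63.79): continuation = e^(−0.07)·[0.5375·0.0000 + 0.4625·0.0000] = 0.0000; exercise value = 0.0000 ≤ continuation, so V_uu = 0.0000
Node ud (S = 35.44): continuation = e^(−0.07)·[0.5375·0.0000 + 0.4625·13.4219] = 5.7878; exercise value = 4.5625 ≤ continuation, so V_ud = 5.7878
Node dd (S = 19.69): continuation = e^(−0.07)·[0.5375·13.4219 + 0.4625·25.2344] = 17.6083; exercise value = 20.3125 > continuation, so V_dd = 20.3125 (exercise)
Node u (S = 47.25): continuation = e^(−0.07)·[0.5375·0.0000 + 0.4625·5.7878] = 2.4958; exercise value = 0.0000 ≤ continuation, so V_u = 2.4958
Node d (S = 26.25): continuation = e^(−0.07)·[0.5375·5.7878 + 0.4625·20.3125] = 11.6598; exercise value = 13.7500 > continuation, so V_d = 13.7500 (exercise)
Node 0 (S = 35): continuation = e^(−0.07)·[0.5375·2.4958 + 0.4625·13.7500] = 7.1801; exercise value = 5.0000 ≤ continuation, so V_0 = 7.1801

$7.18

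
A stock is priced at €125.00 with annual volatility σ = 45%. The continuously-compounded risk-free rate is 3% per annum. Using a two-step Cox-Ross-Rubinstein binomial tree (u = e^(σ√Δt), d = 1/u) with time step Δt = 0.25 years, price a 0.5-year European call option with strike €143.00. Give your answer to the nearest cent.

CRR parameters: u = e^(σ√Δt) = e^(0.45·√0.25) = 1.2523, d = 1/u = 0.7985
Per-period rate: rΔt = 0.03·0.25 = 0.0075, so R = e^0.0075 = 1.0075
Risk-neutral probability p = (e^0.0075 − 0.7985)/(1.2523 − 0.7985) = 0.2090/0.4538 = 0.4606
Terminal stock prices: S_uu = 196, S_ud = 125, S_dd = 79.7
Terminal payoffs (S − K): max(53.04, 0) = 53.04, max(-18, 0) = 0, max(-63.3, 0) = 0
Node u (S = 156.5): V_u = e^(−0.0075)·[0.4606·53.0390 + 0.5394·0.0000] = 24.2459
Node d (S = 99.81): V_d = e^(−0.0075)·[0.4606·0.0000 + 0.5394·0.0000] = 0.0000
Node 0 (S = 125): V_0 = e^(−0.0075)·[0.4606·24.2459 + 0.5394·0.0000] = 11.0836

€11.08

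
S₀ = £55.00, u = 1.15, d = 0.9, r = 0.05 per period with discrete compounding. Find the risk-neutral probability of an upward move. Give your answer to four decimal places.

Risk-neutral probability p = (1 + 0.05 − 0.9)/(1.15 − 0.9) = 0.1500/0.2500 = 0.6000

p = 0.6000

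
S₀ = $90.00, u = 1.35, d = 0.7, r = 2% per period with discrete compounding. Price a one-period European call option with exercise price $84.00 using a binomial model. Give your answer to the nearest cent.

$18.10

Risk-neutral probability p = (1 + 0.02 − 0.7)/(1.35 − 0.7) = 0.3200/0.6500 = 0.4923
Terminal stock prices: S_u = 121.5, S_d = 63
Terminal payoffs (S − K): max(37.5, 0) = 37.5, max(-21, 0) = 0
Node 0 (S = 90): V_0 = 1/1.02·[0.4923·37.5000 + 0.5077·0.0000] = 18.0995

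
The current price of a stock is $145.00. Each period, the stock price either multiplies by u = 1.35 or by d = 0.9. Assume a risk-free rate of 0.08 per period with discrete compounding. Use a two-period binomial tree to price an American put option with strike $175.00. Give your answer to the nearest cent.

$30.00

Risk-neutral probability p = (1 + 0.08 − 0.9)/(1.35 − 0.9) = 0.1800/0.4500 = 0.4000
Terminal stock prices: S_uu = 264.3, S_ud = 176.2, S_dd = 117.5
Terminal payoffs (K − S): max(-89.26, 0) = 0, max(-1.175, 0) = 0, max(57.55, 0) = 57.55
Node u (S = 195.8): continuation = 1/1.08·[0.4000·0.0000 + 0.6000·0.0000] = 0.0000; exercise value = 0.0000 ≤ continuation, so V_u = 0.0000
Node d (S = 130.5): continuation = 1/1.08·[0.4000·0.0000 + 0.6000·57.5500] = 31.9722; exercise value = 44.5000 > continuation, so V_d = 44.5000 (exercise)
Node 0 (S = 145): continuation = 1/1.08·[0.4000·0.0000 + 0.6000·44.5000] = 24.7222; exercise value = 30.0000 > continuation, so V_0 = 30.0000 (exercise)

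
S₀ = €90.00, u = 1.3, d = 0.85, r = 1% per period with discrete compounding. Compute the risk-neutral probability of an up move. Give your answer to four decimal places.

Risk-neutral probability p = (1 + 0.01 − 0.85)/(1.3 − 0.85) = 0.1600/0.4500 = 0.3556

p = 0.3556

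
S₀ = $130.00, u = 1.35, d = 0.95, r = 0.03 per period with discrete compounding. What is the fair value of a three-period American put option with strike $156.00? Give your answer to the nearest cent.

Risk-neutral probability p = (1 + 0.03 − 0.95)/(1.35 − 0.95) = 0.0800/0.4000 = 0.2000
Terminal stock prices: S_uuu = 319.8, S_uud = 225.1, S_udd = 158.4, S_ddd = 111.5
Terminal payoffs (K − S): max(-163.8, 0) = 0, max(-69.08, 0) = 0, max(-2.389, 0) = 0, max(44.54, 0) = 44.54
Node uu (S = 236.9): continuation = 1/1.03·[0.2000·0.0000 + 0.8000·0.0000] = 0.0000; exercise value = 0.0000 ≤ continuation, so V_uu = 0.0000
Node ud (S = 166.7): continuation = 1/1.03·[0.2000·0.0000 + 0.8000·0.0000] = 0.0000; exercise value = 0.0000 ≤ continuation, so V_ud = 0.0000
Node dd (S = 117.3): continuation = 1/1.03·[0.2000·0.0000 + 0.8000·44.5413] = 34.5951; exercise value = 38.6750 > continuation, so V_dd = 38.6750 (exercise)
Node u (S = 175.5): continuation = 1/1.03·[0.2000·0.0000 + 0.8000·0.0000] = 0.0000; exercise value = 0.0000 ≤ continuation, so V_u = 0.0000
Node d (S = 123.5): continuation = 1/1.03·[0.2000·0.0000 + 0.8000·38.6750] = 30.0388; exercise value = 32.5000 > continuation, so V_d = 32.5000 (exercise)
Node 0 (S = 130): continuation = 1/1.03·[0.2000·0.0000 + 0.8000·32.5000] = 25.2427; exercise value = 26.0000 > continuation, so V_0 = 26.0000 (exercise)

$26.00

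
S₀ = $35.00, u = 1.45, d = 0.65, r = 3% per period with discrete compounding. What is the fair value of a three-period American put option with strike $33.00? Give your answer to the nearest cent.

Risk-neutral probability p = (1 + 0.03 − 0.65)/(1.45 − 0.65) = 0.3800/0.8000 = 0.4750
Terminal stock prices: S_uuu = 106.7, S_uud = 47.83, S_udd = 21.44, S_ddd = 9.612
Terminal payoffs (K − S): max(-73.7, 0) = 0, max(-14.83, 0) = 0, max(11.56, 0) = 11.56, max(23.39, 0) = 23.39
Node uu (S = 73.59): continuation = 1/1.03·[0.4750·0.0000 + 0.5250·0.0000] = 0.0000; exercise value = 0.0000 ≤ continuation, so V_uu = 0.0000
Node ud (S = 32.99): continuation = 1/1.03·[0.4750·0.0000 + 0.5250·11.5581] = 5.8913; exercise value = 0.0125 ≤ continuation, so V_ud = 5.8913
Node dd (S = 14.79): continuation = 1/1.03·[0.4750·11.5581 + 0.5250·23.3881] = 17.2513; exercise value = 18.2125 > continuation, so V_dd = 18.2125 (exercise)
Node u (S = 50.75): continuation = 1/1.03·[0.4750·0.0000 + 0.5250·5.8913] = 3.0028; exercise value = 0.0000 ≤ continuation, so V_u = 3.0028
Node d (S = 22.75): continuation = 1/1.03·[0.4750·5.8913 + 0.5250·18.2125] = 11.9999; exercise value = 10.2500 ≤ continuation, so V_d = 11.9999
Node 0 (S = 35): continuation = 1/1.03·[0.4750·3.0028 + 0.5250·11.9999] = 7.5013; exercise value = 0.0000 ≤ continuation, so V_0 = 7.5013

$7.50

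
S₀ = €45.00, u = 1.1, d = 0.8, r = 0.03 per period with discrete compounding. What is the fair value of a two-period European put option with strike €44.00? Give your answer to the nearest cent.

Risk-neutral probability p = (1 + 0.03 − 0.8)/(1.1 − 0.8) = 0.2300/0.3000 = 0.7667
Terminal stock prices: S_uu = 54.45, S_ud = 39.6, S_dd = 28.8
Terminal payoffs (K − S): max(-10.45, 0) = 0, max(4.4, 0) = 4.4, max(15.2, 0) = 15.2
Node u (S = 49.5): V_u = 1/1.03·[0.7667·0.0000 + 0.2333·4.4000] = 0.9968
Node d (S = 36): V_d = 1/1.03·[0.7667·4.4000 + 0.2333·15.2000] = 6.7184
Node 0 (S = 45): V_0 = 1/1.03·[0.7667·0.9968 + 0.2333·6.7184] = 2.2639

€2.26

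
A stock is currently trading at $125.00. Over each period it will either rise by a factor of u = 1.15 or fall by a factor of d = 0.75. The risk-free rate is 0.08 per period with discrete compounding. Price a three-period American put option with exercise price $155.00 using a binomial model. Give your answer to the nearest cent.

$30.00

Risk-neutral probability p = (1 + 0.08 − 0.75)/(1.15 − 0.75) = 0.3300/0.4000 = 0.8250
Terminal stock prices: S_uuu = 190.1, S_uud = 124, S_udd = 80.86, S_ddd = 52.73
Terminal payoffs (K − S): max(-35.11, 0) = 0, max(31.02, 0) = 31.02, max(74.14, 0) = 74.14, max(102.3, 0) = 102.3
Node uu (S = 165.3): continuation = 1/1.08·[0.8250·0.0000 + 0.1750·31.0156] = 5.0257; exercise value = 0.0000 ≤ continuation, so V_uu = 5.0257
Node ud (S = 107.8): continuation = 1/1.08·[0.8250·31.0156 + 0.1750·74.1406] = 35.7060; exercise value = 47.1875 > continuation, so V_ud = 47.1875 (exercise)
Node dd (S = 70.31): continuation = 1/1.08·[0.8250·74.1406 + 0.1750·102.2656] = 73.2060; exercise value = 84.6875 > continuation, so V_dd = 84.6875 (exercise)
Node u (S = 143.8): continuation = 1/1.08·[0.8250·5.0257 + 0.1750·47.1875] = 11.4852; exercise value = 11.2500 ≤ continuation, so V_u = 11.4852
Node d (S = 93.75): continuation = 1/1.08·[0.8250·47.1875 + 0.1750·84.6875] = 49.7685; exercise value = 61.2500 > continuation, so V_d = 61.2500 (exercise)
Node 0 (S = 125): continuation = 1/1.08·[0.8250·11.4852 + 0.1750·61.2500] = 18.6982; exercise value = 30.0000 > continuation, so V_0 = 30.0000 (exercise)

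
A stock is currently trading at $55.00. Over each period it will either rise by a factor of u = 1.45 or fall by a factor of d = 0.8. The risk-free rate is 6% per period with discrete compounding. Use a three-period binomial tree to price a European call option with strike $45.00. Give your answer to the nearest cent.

Risk-neutral probability p = (1 + 0.06 − 0.8)/(1.45 − 0.8) = 0.2600/0.6500 = 0.4000
Terminal stock prices: S_uuu = 167.7, S_uud = 92.51, S_udd = 51.04, S_ddd = 28.16
Terminal payoffs (S − K): max(122.7, 0) = 122.7, max(47.51, 0) = 47.51, max(6.04, 0) = 6.04, max(-16.84, 0) = 0
Node uu (S = 115.6): V_uu = 1/1.06·[0.4000·122.6744 + 0.6000·47.5100] = 73.1847
Node ud (S = 63.8): V_ud = 1/1.06·[0.4000·47.5100 + 0.6000·6.0400] = 21.3472
Node dd (S = 35.2): V_dd = 1/1.06·[0.4000·6.0400 + 0.6000·0.0000] = 2.2792
Node u (S = 79.75): V_u = 1/1.06·[0.4000·73.1847 + 0.6000·21.3472] = 39.7002
Node d (S = 44): V_d = 1/1.06·[0.4000·21.3472 + 0.6000·2.2792] = 9.3457
Node 0 (S = 55): V_0 = 1/1.06·[0.4000·39.7002 + 0.6000·9.3457] = 20.2712

$20.27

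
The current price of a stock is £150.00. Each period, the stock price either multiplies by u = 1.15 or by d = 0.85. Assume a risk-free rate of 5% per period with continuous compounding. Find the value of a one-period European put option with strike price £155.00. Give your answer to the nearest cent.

Risk-neutral probability p = (e^0.05 − 0.85)/(1.15 − 0.85) = 0.2013/0.3000 = 0.6709
Terminal stock prices: S_u = 172.5, S_d = 127.5
Terminal payoffs (K − S): max(-17.5, 0) = 0, max(27.5, 0) = 27.5
Node 0 (S = 150): V_0 = e^(−0.05)·[0.6709·0.0000 + 0.3291·27.5000] = 8.6088

£8.61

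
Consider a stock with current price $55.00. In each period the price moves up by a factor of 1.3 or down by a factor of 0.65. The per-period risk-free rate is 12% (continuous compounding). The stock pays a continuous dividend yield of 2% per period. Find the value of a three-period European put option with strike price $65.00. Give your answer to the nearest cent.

Per-period risk-free factor R = e^0.12 = 1.1275; dividend-adjusted growth = e^(0.12−0.02) = 1.1052.
Risk-neutral probability p = (1.1052 − 0.65)/(1.3 − 0.65) = 0.4552/0.6500 = 0.7003
Terminal stock prices: S_uuu = 120.8, S_uud = 60.42, S_udd = 30.21, S_ddd = 15.1
Terminal payoffs (K − S): max(-55.84, 0) = 0, max(4.582, 0) = 4.582, max(34.79, 0) = 34.79, max(49.9, 0) = 49.9
Node uu (S = 92.95): V_uu = e^(−0.12)·[0.7003·0.0000 + 0.2997·4.5825] = 1.2182
Node ud (S = 46.48): V_ud = e^(−0.12)·[0.7003·4.5825 + 0.2997·34.7912] = 12.0951
Node dd (S = 23.24): V_dd = e^(−0.12)·[0.7003·34.7912 + 0.2997·49.8956] = 34.8725
Node u (S = 71.5): V_u = e^(−0.12)·[0.7003·1.2182 + 0.2997·12.0951] = 3.9720
Node d (S = 35.75): V_d = e^(−0.12)·[0.7003·12.0951 + 0.2997·34.8725] = 16.7826
Node 0 (S = 55): V_0 = e^(−0.12)·[0.7003·3.9720 + 0.2997·16.7826] = 6.9285

$6.93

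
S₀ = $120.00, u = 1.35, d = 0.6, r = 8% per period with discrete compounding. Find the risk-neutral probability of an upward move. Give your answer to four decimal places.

Risk-neutral probability p = (1 + 0.08 − 0.6)/(1.35 − 0.6) = 0.4800/0.7500 = 0.6400

p = 0.6400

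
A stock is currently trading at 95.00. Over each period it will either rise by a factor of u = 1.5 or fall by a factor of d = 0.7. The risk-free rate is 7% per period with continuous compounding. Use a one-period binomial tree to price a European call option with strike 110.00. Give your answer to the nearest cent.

Risk-neutral probability p = (e^0.07 − 0.7)/(1.5 − 0.7) = 0.3725/0.8000 = 0.4656
Terminal stock prices: S_u = 142.5, S_d = 66.5
Terminal payoffs (S − K): max(32.5, 0) = 32.5, max(-43.5, 0) = 0
Node 0 (S = 95): V_0 = e^(−0.07)·[0.4656·32.5000 + 0.5344·0.0000] = 14.1101

14.11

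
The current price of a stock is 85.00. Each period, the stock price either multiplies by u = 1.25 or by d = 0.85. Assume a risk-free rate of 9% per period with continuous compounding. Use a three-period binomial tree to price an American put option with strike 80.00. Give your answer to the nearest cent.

2.99

Risk-neutral probability p = (e^0.09 − 0.85)/(1.25 − 0.85) = 0.2442/0.4000 = 0.6104
Terminal stock prices: S_uuu = 166, S_uud = 112.9, S_udd = 76.77, S_ddd = 52.2
Terminal payoffs (K − S): max(-86.02, 0) = 0, max(-32.89, 0) = 0, max(3.234, 0) = 3.234, max(27.8, 0) = 27.8
Node uu (S = 132.8): continuation = e^(−0.09)·[0.6104·0.0000 + 0.3896·0.0000] = 0.0000; exercise value = 0.0000 ≤ continuation, so V_uu = 0.0000
Node ud (S = 90.31): continuation = e^(−0.09)·[0.6104·0.0000 + 0.3896·3.2344] = 1.1516; exercise value = 0.0000 ≤ continuation, so V_ud = 1.1516
Node dd (S = 61.41): continuation = e^(−0.09)·[0.6104·3.2344 + 0.3896·27.7994] = 11.7020; exercise value = 18.5875 > continuation, so V_dd = 18.5875 (exercise)
Node u (S = 106.2): continuation = e^(−0.09)·[0.6104·0.0000 + 0.3896·1.1516] = 0.4100; exercise value = 0.0000 ≤ continuation, so V_u = 0.4100
Node d (S = 72.25): continuation = e^(−0.09)·[0.6104·1.1516 + 0.3896·18.5875] = 7.2602; exercise value = 7.7500 > continuation, so V_d = 7.7500 (exercise)
Node 0 (S = 85): continuation = e^(−0.09)·[0.6104·0.4100 + 0.3896·7.7500] = 2.9880; exercise value = 0.0000 ≤ continuation, so V_0 = 2.9880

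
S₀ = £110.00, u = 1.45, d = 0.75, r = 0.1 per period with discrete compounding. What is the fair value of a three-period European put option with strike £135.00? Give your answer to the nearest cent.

Risk-neutral probability p = (1 + 0.1 − 0.75)/(1.45 − 0.75) = 0.3500/0.7000 = 0.5000
Terminal stock prices: S_uuu = 335.3, S_uud = 173.5, S_udd = 89.72, S_ddd = 46.41
Terminal payoffs (K − S): max(-200.3, 0) = 0, max(-38.46, 0) = 0, max(45.28, 0) = 45.28, max(88.59, 0) = 88.59
Node uu (S = 231.3): V_uu = 1/1.1·[0.5000·0.0000 + 0.5000·0.0000] = 0.0000
Node ud (S = 119.6): V_ud = 1/1.1·[0.5000·0.0000 + 0.5000·45.2812] = 20.5824
Node dd (S = 61.88): V_dd = 1/1.1·[0.5000·45.2812 + 0.5000·88.5938] = 60.8523
Node u (S = 159.5): V_u = 1/1.1·[0.5000·0.0000 + 0.5000·20.5824] = 9.3556
Node d (S = 82.5): V_d = 1/1.1·[0.5000·20.5824 + 0.5000·60.8523] = 37.0158
Node 0 (S = 110): V_0 = 1/1.1·[0.5000·9.3556 + 0.5000·37.0158] = 21.0779

£21.08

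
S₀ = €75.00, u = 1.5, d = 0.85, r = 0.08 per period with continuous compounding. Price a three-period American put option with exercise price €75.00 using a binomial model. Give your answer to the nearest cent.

Risk-neutral probability p = (e^0.08 − 0.85)/(1.5 − 0.85) = 0.2333/0.6500 = 0.3589
Terminal stock prices: S_uuu = 253.1, S_uud = 143.4, S_udd = 81.28, S_ddd = 46.06
Terminal payoffs (K − S): max(-178.1, 0) = 0, max(-68.44, 0) = 0, max(-6.281, 0) = 0, max(28.94, 0) = 28.94
Node uu (S = 168.8): continuation = e^(−0.08)·[0.3589·0.0000 + 0.6411·0.0000] = 0.0000; exercise value = 0.0000 ≤ continuation, so V_uu = 0.0000
Node ud (S = 95.62): continuation = e^(−0.08)·[0.3589·0.0000 + 0.6411·0.0000] = 0.0000; exercise value = 0.0000 ≤ continuation, so V_ud = 0.0000
Node dd (S = 54.19): continuation = e^(−0.08)·[0.3589·0.0000 + 0.6411·28.9406] = 17.1273; exercise value = 20.8125 > continuation, so V_dd = 20.8125 (exercise)
Node u (S = 112.5): continuation = e^(−0.08)·[0.3589·0.0000 + 0.6411·0.0000] = 0.0000; exercise value = 0.0000 ≤ continuation, so V_u = 0.0000
Node d (S = 63.75): continuation = e^(−0.08)·[0.3589·0.0000 + 0.6411·20.8125] = 12.3170; exercise value = 11.2500 ≤ continuation, so V_d = 12.3170
Node 0 (S = 75): continuation = e^(−0.08)·[0.3589·0.0000 + 0.6411·12.3170] = 7.2893; exercise value = 0.0000 ≤ continuation, so V_0 = 7.2893

€7.29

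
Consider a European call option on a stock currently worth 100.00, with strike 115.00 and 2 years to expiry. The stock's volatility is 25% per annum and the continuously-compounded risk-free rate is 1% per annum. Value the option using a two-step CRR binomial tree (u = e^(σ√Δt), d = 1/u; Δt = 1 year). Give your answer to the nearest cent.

CRR parameters: u = e^(σ√Δt) = e^(0.25·√1) = 1.2840, d = 1/u = 0.7788
Per-period rate: rΔt = 0.01·1 = 0.01, so R = e^0.01 = 1.0101
Risk-neutral probability p = (e^0.01 − 0.7788)/(1.2840 − 0.7788) = 0.2312/0.5052 = 0.4577
Terminal stock prices: S_uu = 164.9, S_ud = 100, S_dd = 60.65
Terminal payoffs (S − K): max(49.87, 0) = 49.87, max(-15, 0) = 0, max(-54.35, 0) = 0
Node u (S = 128.4): V_u = e^(−0.01)·[0.4577·49.8721 + 0.5423·0.0000] = 22.6001
Node d (S = 77.88): V_d = e^(−0.01)·[0.4577·0.0000 + 0.5423·0.0000] = 0.0000
Node 0 (S = 100): V_0 = e^(−0.01)·[0.4577·22.6001 + 0.5423·0.0000] = 10.2415

10.24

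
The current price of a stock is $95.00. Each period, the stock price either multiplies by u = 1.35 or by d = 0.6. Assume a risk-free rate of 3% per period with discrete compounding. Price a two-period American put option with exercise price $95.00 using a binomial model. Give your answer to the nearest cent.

Risk-neutral probability p = (1 + 0.03 − 0.6)/(1.35 − 0.6) = 0.4300/0.7500 = 0.5733
Terminal stock prices: S_uu = 173.1, S_ud = 76.95, S_dd = 34.2
Terminal payoffs (K − S): max(-78.14, 0) = 0, max(18.05, 0) = 18.05, max(60.8, 0) = 60.8
Node u (S = 128.2): continuation = 1/1.03·[0.5733·0.0000 + 0.4267·18.0500] = 7.4770; exercise value = 0.0000 ≤ continuation, so V_u = 7.4770
Node d (S = 57): continuation = 1/1.03·[0.5733·18.0500 + 0.4267·60.8000] = 35.2330; exercise value = 38.0000 > continuation, so V_d = 38.0000 (exercise)
Node 0 (S = 95): continuation = 1/1.03·[0.5733·7.4770 + 0.4267·38.0000] = 19.9031; exercise value = 0.0000 ≤ continuation, so V_0 = 19.9031

$19.90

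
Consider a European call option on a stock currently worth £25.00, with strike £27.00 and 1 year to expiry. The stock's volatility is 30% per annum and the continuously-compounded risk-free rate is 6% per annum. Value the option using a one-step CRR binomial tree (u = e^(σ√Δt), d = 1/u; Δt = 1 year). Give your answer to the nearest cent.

£3.35

CRR parameters: u = e^(σ√Δt) = e^(0.3·√1) = 1.3499, d = 1/u = 0.7408
Per-period rate: rΔt = 0.06·1 = 0.06, so R = e^0.06 = 1.0618
Risk-neutral probability p = (e^0.06 − 0.7408)/(1.3499 − 0.7408) = 0.3210/0.6090 = 0.5271
Terminal stock prices: S_u = 33.75, S_d = 18.52
Terminal payoffs (S − K): max(6.746, 0) = 6.746, max(-8.48, 0) = 0
Node 0 (S = 25): V_0 = e^(−0.06)·[0.5271·6.7465 + 0.4729·0.0000] = 3.3489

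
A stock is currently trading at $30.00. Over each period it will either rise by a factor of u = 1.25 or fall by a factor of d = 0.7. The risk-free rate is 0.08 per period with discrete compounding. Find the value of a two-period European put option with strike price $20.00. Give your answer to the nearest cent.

$0.43

Risk-neutral probability p = (1 + 0.08 − 0.7)/(1.25 − 0.7) = 0.3800/0.5500 = 0.6909
Terminal stock prices: S_uu = 46.88, S_ud = 26.25, S_dd = 14.7
Terminal payoffs (K − S): max(-26.88, 0) = 0, max(-6.25, 0) = 0, max(5.3, 0) = 5.3
Node u (S = 37.5): V_u = 1/1.08·[0.6909·0.0000 + 0.3091·0.0000] = 0.0000
Node d (S = 21): V_d = 1/1.08·[0.6909·0.0000 + 0.3091·5.3000] = 1.5168
Node 0 (S = 30): V_0 = 1/1.08·[0.6909·0.0000 + 0.3091·1.5168] = 0.4341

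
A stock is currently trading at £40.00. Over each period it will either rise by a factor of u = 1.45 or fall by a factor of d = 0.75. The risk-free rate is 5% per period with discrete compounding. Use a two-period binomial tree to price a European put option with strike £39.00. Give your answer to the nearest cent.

£4.89

Risk-neutral probability p = (1 + 0.05 − 0.75)/(1.45 − 0.75) = 0.3000/0.7000 = 0.4286
Terminal stock prices: S_uu = 84.1, S_ud = 43.5, S_dd = 22.5
Terminal payoffs (K − S): max(-45.1, 0) = 0, max(-4.5, 0) = 0, max(16.5, 0) = 16.5
Node u (S = 58): V_u = 1/1.05·[0.4286·0.0000 + 0.5714·0.0000] = 0.0000
Node d (S = 30): V_d = 1/1.05·[0.4286·0.0000 + 0.5714·16.5000] = 8.9796
Node 0 (S = 40): V_0 = 1/1.05·[0.4286·0.0000 + 0.5714·8.9796] = 4.8869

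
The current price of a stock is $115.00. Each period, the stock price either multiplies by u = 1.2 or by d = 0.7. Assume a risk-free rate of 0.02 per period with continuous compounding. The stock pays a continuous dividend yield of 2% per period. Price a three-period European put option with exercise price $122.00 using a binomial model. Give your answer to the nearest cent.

Per-period risk-free factor R = e^0.02 = 1.0202; dividend-adjusted growth = e^(0.02−0.02) = 1.0000.
Risk-neutral probability p = (1.0000 − 0.7)/(1.2 − 0.7) = 0.3000/0.5000 = 0.6000
Terminal stock prices: S_uuu = 198.7, S_uud = 115.9, S_udd = 67.62, S_ddd = 39.44
Terminal payoffs (K − S): max(-76.72, 0) = 0, max(6.08, 0) = 6.08, max(54.38, 0) = 54.38, max(82.56, 0) = 82.56
Node uu (S = 165.6): V_uu = e^(−0.02)·[0.6000·0.0000 + 0.4000·6.0800] = 2.3838
Node ud (S = 96.6): V_ud = e^(−0.02)·[0.6000·6.0800 + 0.4000·54.3800] = 24.8970
Node dd (S = 56.35): V_dd = e^(−0.02)·[0.6000·54.3800 + 0.4000·82.5550] = 64.3500
Node u (S = 138): V_u = e^(−0.02)·[0.6000·2.3838 + 0.4000·24.8970] = 11.1636
Node d (S = 80.5): V_d = e^(−0.02)·[0.6000·24.8970 + 0.4000·64.3500] = 39.8728
Node 0 (S = 115): V_0 = e^(−0.02)·[0.6000·11.1636 + 0.4000·39.8728] = 22.1988

$22.20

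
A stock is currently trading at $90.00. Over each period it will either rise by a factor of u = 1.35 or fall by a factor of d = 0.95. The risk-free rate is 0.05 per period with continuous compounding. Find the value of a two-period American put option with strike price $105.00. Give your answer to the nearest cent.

$15.00

Risk-neutral probability p = (e^0.05 − 0.95)/(1.35 − 0.95) = 0.1013/0.4000 = 0.2532
Terminal stock prices: S_uu = 164, S_ud = 115.4, S_dd = 81.22
Terminal payoffs (K − S): max(-59.03, 0) = 0, max(-10.43, 0) = 0, max(23.78, 0) = 23.78
Node u (S = 121.5): continuation = e^(−0.05)·[0.2532·0.0000 + 0.7468·0.0000] = 0.0000; exercise value = 0.0000 ≤ continuation, so V_u = 0.0000
Node d (S = 85.5): continuation = e^(−0.05)·[0.2532·0.0000 + 0.7468·23.7750] = 16.8897; exercise value = 19.5000 > continuation, so V_d = 19.5000 (exercise)
Node 0 (S = 90): continuation = e^(−0.05)·[0.2532·0.0000 + 0.7468·19.5000] = 13.8528; exercise value = 15.0000 > continuation, so V_0 = 15.0000 (exercise)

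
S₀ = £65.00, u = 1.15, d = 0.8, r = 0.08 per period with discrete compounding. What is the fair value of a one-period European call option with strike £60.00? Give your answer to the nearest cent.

£10.93

Risk-neutral probability p = (1 + 0.08 − 0.8)/(1.15 − 0.8) = 0.2800/0.3500 = 0.8000
Terminal stock prices: S_u = 74.75, S_d = 52
Terminal payoffs (S − K): max(14.75, 0) = 14.75, max(-8, 0) = 0
Node 0 (S = 65): V_0 = 1/1.08·[0.8000·14.7500 + 0.2000·0.0000] = 10.9259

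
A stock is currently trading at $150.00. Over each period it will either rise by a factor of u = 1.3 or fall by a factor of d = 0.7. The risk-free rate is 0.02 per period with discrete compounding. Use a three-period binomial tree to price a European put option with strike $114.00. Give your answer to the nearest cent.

Risk-neutral probability p = (1 + 0.02 − 0.7)/(1.3 − 0.7) = 0.3200/0.6000 = 0.5333
Terminal stock prices: S_uuu = 329.6, S_uud = 177.5, S_udd = 95.55, S_ddd = 51.45
Terminal payoffs (K − S): max(-215.6, 0) = 0, max(-63.45, 0) = 0, max(18.45, 0) = 18.45, max(62.55, 0) = 62.55
Node uu (S = 253.5): V_uu = 1/1.02·[0.5333·0.0000 + 0.4667·0.0000] = 0.0000
Node ud (S = 136.5): V_ud = 1/1.02·[0.5333·0.0000 + 0.4667·18.4500] = 8.4412
Node dd (S = 73.5): V_dd = 1/1.02·[0.5333·18.4500 + 0.4667·62.5500] = 38.2647
Node u (S = 195): V_u = 1/1.02·[0.5333·0.0000 + 0.4667·8.4412] = 3.8620
Node d (S = 105): V_d = 1/1.02·[0.5333·8.4412 + 0.4667·38.2647] = 21.9204
Node 0 (S = 150): V_0 = 1/1.02·[0.5333·3.8620 + 0.4667·21.9204] = 12.0483

$12.05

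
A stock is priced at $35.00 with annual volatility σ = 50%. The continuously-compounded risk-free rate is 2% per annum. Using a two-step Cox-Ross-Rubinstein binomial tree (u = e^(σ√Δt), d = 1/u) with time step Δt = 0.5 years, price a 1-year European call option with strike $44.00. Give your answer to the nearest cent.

CRR parameters: u = e^(σ√Δt) = e^(0.5·√0.5) = 1.4241, d = 1/u = 0.7022
Per-period rate: rΔt = 0.02·0.5 = 0.01, so R = e^0.01 = 1.0101
Risk-neutral probability p = (e^0.01 − 0.7022)/(1.4241 − 0.7022) = 0.3079/0.7219 = 0.4264
Terminal stock prices: S_uu = 70.98, S_ud = 35, S_dd = 17.26
Terminal payoffs (S − K): max(26.98, 0) = 26.98, max(-9, 0) = 0, max(-26.74, 0) = 0
Node u (S = 49.84): V_u = e^(−0.01)·[0.4264·26.9840 + 0.5736·0.0000] = 11.3926
Node d (S = 24.58): V_d = e^(−0.01)·[0.4264·0.0000 + 0.5736·0.0000] = 0.0000
Node 0 (S = 35): V_0 = e^(−0.01)·[0.4264·11.3926 + 0.5736·0.0000] = 4.8100

$4.81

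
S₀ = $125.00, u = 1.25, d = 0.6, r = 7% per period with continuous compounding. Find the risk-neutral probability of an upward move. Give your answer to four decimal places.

Risk-neutral probability p = (e^0.07 − 0.6)/(1.25 − 0.6) = 0.4725/0.6500 = 0.7269

p = 0.7269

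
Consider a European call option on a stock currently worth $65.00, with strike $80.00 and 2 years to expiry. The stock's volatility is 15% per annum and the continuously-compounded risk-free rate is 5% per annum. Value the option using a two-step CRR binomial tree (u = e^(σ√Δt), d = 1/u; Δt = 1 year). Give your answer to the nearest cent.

CRR parameters: u = e^(σ√Δt) = e^(0.15·√1) = 1.1618, d = 1/u = 0.8607
Per-period rate: rΔt = 0.05·1 = 0.05, so R = e^0.05 = 1.0513
Risk-neutral probability p = (e^0.05 − 0.8607)/(1.1618 − 0.8607) = 0.1906/0.3011 = 0.6328
Terminal stock prices: S_uu = 87.74, S_ud = 65, S_dd = 48.15
Terminal payoffs (S − K): max(7.741, 0) = 7.741, max(-15, 0) = 0, max(-31.85, 0) = 0
Node u (S = 75.52): V_u = e^(−0.05)·[0.6328·7.7408 + 0.3672·0.0000] = 4.6597
Node d (S = 55.95): V_d = e^(−0.05)·[0.6328·0.0000 + 0.3672·0.0000] = 0.0000
Node 0 (S = 65): V_0 = e^(−0.05)·[0.6328·4.6597 + 0.3672·0.0000] = 2.8050

$2.81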